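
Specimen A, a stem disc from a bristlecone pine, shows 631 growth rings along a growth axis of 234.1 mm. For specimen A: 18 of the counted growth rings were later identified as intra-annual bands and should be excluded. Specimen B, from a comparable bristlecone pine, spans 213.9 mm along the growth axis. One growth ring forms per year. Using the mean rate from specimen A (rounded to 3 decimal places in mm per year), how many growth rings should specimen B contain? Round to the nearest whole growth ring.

Specimen A: correcting the raw count gives 631 − 18 = 613 true growth rings.
A: Extension rate ≈ 234.1 / 613 = 0.382 mm/year.
B spans 213.9 / 0.382 = 559.95 years ≈ 560 growth rings.

560 growth rings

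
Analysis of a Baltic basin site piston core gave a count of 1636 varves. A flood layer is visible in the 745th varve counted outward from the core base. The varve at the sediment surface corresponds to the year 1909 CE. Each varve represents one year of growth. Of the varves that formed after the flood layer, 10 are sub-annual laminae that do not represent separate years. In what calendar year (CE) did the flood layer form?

The flood layer sits at varve 745 from the core base, so 1636 − 745 = 891 varves formed after it.
Removing the 10 false varves leaves 891 − 10 = 881 true varves beyond the flood layer.
Counting back 881 years from 1909 CE places the flood layer in 1909 − 881 = 1028 CE.

1028 CE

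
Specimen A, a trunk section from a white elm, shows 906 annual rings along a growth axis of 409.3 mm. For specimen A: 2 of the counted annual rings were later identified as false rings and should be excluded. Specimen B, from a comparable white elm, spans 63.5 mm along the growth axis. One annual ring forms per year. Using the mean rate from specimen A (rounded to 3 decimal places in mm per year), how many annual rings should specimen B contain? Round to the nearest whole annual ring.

140 annual rings

Specimen A: after corrections the count is 906 − 2 = 904 annual rings.
A: 409.3 mm over 904 years gives 409.3 / 904 ≈ 0.453 mm/year.
For B, 63.5 / 0.453 = 140.18 years ≈ 140 annual rings.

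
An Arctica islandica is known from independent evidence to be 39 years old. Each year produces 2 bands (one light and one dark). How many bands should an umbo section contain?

78 bands

With 2 bands per year, 39 years would produce 39 × 2 = 78 bands.
So 78 bands should be present.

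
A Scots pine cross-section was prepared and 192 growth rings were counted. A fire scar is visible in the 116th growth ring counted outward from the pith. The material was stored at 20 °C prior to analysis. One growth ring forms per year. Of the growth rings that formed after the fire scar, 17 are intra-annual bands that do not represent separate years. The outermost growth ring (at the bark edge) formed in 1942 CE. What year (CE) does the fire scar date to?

Between growth ring 116 and the bark edge there are 192 − 116 = 76 growth rings.
Excluding 17 false growth rings: 76 − 17 = 59.
The growth ring at the bark edge is 1942 CE, so the fire scar dates to 1942 − 59 = 1883 CE.

1883 CE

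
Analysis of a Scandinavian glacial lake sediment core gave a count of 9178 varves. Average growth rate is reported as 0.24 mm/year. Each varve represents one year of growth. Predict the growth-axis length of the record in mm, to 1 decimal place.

9178 years of growth are recorded.
Predicted length = 0.24 mm/year × 9178 years = 2202.7 mm.

2202.7 mm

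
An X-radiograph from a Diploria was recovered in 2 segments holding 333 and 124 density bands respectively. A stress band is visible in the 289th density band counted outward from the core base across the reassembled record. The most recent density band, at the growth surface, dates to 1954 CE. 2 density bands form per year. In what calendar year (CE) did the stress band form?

Total density bands = 333 + 124 = 457.
Between density band 289 and the growth surface there are 457 − 289 = 168 density bands.
Dividing by 2 density bands per year: 168 / 2 = 84 years.
Counting back 84 years from 1954 CE places the stress band in 1954 − 84 = 1870 CE.

1870 CE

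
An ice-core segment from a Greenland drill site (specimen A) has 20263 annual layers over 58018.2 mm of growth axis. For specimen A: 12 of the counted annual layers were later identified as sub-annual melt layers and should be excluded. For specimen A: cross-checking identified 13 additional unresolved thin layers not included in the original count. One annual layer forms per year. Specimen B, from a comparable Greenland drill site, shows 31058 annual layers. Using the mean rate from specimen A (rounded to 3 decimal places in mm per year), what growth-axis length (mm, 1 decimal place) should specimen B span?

Specimen A: after corrections the count is 20263 − 12 + 13 = 20264 annual layers.
A: Mean rate = 58018.2 mm / 20264 years ≈ 2.863 mm per year.
Length of B = 2.863 × 31058 = 88919.1 mm.

88919.1 mm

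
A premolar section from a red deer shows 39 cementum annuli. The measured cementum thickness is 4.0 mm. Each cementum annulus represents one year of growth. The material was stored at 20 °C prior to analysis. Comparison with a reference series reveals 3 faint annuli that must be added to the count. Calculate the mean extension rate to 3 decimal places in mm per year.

After corrections the count is 39 + 3 = 42 cementum annuli.
4.0 mm over 42 years gives 4.0 / 42 ≈ 0.095 mm per year.

0.095 mm per year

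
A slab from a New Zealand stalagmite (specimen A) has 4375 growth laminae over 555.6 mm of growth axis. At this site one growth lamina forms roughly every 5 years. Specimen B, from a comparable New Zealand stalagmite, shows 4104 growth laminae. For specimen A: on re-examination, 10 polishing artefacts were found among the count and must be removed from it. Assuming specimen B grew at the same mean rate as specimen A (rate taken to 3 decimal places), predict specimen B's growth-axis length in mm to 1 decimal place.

Specimen A: true growth lamina count = 4375 − 10 = 4365.
Specimen A: multiplying by 5 years per growth lamina: 4365 × 5 = 21825 years.
A: 555.6 mm over 21825 years gives 555.6 / 21825 ≈ 0.025 mm per year.
Specimen B: 4104 growth laminae at 5 years each span 4104 × 5 = 20520 years. B's length ≈ 0.025 × 20520 = 513.0 mm.

513.0 mm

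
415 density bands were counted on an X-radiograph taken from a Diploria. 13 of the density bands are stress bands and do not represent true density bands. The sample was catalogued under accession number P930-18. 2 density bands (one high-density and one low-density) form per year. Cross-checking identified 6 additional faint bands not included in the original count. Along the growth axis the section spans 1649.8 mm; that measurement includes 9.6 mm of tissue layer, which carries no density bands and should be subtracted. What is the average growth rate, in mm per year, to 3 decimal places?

8.040 mm per year

After corrections the count is 415 − 13 + 6 = 408 density bands.
Dividing by 2 density bands per year: 408 / 2 = 204 years.
Removing the 9.6 mm offcut leaves 1649.8 − 9.6 = 1640.2 mm.
Extension rate ≈ 1640.2 / 204 = 8.040 mm per year.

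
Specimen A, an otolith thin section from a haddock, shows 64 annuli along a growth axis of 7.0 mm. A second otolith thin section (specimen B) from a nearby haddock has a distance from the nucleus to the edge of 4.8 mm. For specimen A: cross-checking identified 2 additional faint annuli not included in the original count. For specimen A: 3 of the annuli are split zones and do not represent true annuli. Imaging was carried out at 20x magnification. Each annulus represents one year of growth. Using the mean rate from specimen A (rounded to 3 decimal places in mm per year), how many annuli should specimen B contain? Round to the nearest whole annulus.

Specimen A: true annulus count = 64 − 3 + 2 = 63.
A: Extension rate ≈ 7.0 / 63 = 0.111 mm/year.
For B, 4.8 / 0.111 = 43.24 years ≈ 43 annuli.

43 annuli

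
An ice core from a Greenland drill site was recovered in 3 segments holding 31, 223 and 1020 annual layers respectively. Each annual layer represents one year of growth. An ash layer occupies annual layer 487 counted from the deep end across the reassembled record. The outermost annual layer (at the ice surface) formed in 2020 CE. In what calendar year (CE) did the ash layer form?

Total annual layers = 31 + 223 + 1020 = 1274.
Between annual layer 487 and the ice surface there are 1274 − 487 = 787 annual layers.
Counting back 787 years from 2020 CE places the ash layer in 2020 − 787 = 1233 CE.

1233 CE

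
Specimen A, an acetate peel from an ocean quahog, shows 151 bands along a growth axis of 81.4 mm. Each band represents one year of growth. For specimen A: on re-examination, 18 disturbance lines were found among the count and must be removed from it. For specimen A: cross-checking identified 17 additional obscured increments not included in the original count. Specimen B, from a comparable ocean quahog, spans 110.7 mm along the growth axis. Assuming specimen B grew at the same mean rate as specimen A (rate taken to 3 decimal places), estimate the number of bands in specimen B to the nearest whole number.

Specimen A: correcting the raw count gives 151 − 18 + 17 = 150 true bands.
A: Mean rate = 81.4 mm / 150 years ≈ 0.543 mm/year.
For B, 110.7 / 0.543 = 203.87 years ≈ 204 bands.

204 bands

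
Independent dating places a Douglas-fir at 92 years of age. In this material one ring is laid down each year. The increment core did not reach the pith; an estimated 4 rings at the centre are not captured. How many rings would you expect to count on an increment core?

Expected rings over 92 years: 92.
Subtracting the 4 rings not captured gives 92 − 4 = 88 rings in the record.

88 rings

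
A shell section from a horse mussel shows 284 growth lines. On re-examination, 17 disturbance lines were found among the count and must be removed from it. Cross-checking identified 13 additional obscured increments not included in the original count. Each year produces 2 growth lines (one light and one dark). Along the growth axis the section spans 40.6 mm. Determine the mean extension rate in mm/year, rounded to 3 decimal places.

Adjusted count: 284 − 17 + 13 = 280 growth lines.
Dividing by 2 growth lines per year: 280 / 2 = 140 years.
Mean rate = 40.6 mm / 140 years ≈ 0.290 mm/year.

0.290 mm/year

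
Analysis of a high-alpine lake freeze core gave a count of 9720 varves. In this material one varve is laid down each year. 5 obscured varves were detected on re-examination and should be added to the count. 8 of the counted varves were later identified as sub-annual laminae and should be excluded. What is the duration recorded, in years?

9717 yr

Correcting the raw count gives 9720 − 8 + 5 = 9717 true varves.
With a one-to-one varve periodicity this is 9717 years.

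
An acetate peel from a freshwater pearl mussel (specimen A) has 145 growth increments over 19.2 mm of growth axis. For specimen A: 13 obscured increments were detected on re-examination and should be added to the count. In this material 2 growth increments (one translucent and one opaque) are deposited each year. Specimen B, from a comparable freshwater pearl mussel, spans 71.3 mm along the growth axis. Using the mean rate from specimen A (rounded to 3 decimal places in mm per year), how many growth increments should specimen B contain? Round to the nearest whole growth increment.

Specimen A: adjusted count: 145 + 13 = 158 growth increments.
Specimen A: dividing by 2 growth increments per year: 158 / 2 = 79 years.
A: 19.2 mm over 79 years gives 19.2 / 79 ≈ 0.243 mm/year.
For B, 71.3 / 0.243 = 293.42 years; at 2 growth increments per year that is 293.42 × 2 ≈ 587 growth increments.

587 growth increments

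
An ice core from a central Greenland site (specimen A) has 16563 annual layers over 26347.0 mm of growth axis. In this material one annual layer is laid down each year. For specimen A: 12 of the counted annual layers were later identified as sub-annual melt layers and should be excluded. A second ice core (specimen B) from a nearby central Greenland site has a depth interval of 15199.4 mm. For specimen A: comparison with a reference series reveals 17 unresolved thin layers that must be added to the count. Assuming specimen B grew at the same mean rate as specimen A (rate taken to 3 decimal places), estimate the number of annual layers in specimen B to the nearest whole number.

Specimen A: after corrections the count is 16563 − 12 + 17 = 16568 annual layers.
A: 26347.0 mm over 16568 years gives 26347.0 / 16568 ≈ 1.590 mm per year.
Specimen B: 15199.4 mm / 1.590 mm per year = 9559.37 years ≈ 9559 annual layers.

9559 annual layers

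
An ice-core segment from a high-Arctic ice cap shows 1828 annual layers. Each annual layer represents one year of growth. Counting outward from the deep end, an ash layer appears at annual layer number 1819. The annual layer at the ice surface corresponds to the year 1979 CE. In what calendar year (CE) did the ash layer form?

Between annual layer 1819 and the ice surface there are 1828 − 1819 = 9 annual layers.
The annual layer at the ice surface is 1979 CE, so the ash layer dates to 1979 − 9 = 1970 CE.

1970 CE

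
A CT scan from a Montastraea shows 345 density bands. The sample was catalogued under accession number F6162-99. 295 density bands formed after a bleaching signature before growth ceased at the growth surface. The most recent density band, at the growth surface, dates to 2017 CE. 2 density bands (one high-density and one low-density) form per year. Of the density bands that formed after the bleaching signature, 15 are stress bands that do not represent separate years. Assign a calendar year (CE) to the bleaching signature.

295 density bands post-date the bleaching signature.
295 − 15 false = 280 true density bands after the bleaching signature.
280 density bands at 2 per year is 280 / 2 = 140 years.
The density band at the growth surface is 2017 CE, so the bleaching signature dates to 2017 − 140 = 1877 CE.

1877 CE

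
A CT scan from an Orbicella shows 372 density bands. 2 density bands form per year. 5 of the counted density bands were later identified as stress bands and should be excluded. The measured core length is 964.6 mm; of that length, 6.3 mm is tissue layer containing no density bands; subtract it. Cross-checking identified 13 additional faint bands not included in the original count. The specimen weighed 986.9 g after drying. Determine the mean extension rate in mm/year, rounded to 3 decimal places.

5.044 mm/year

Adjusted count: 372 − 5 + 13 = 380 density bands.
380 density bands at 2 per year is 380 / 2 = 190 years.
Removing the 6.3 mm offcut leaves 964.6 − 6.3 = 958.3 mm.
Mean rate = 958.3 mm / 190 years ≈ 5.044 mm/year.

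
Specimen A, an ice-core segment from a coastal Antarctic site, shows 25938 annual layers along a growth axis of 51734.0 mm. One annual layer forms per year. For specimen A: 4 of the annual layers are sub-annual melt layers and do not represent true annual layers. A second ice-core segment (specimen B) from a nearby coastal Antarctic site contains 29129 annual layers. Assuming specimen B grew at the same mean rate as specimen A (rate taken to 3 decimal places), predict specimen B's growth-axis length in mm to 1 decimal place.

58112.4 mm

Specimen A: adjusted count: 25938 − 4 = 25934 annual layers.
A: Mean rate = 51734.0 mm / 25934 years ≈ 1.995 mm per year.
For B, 1.995 mm/year × 29129 years = 58112.4 mm.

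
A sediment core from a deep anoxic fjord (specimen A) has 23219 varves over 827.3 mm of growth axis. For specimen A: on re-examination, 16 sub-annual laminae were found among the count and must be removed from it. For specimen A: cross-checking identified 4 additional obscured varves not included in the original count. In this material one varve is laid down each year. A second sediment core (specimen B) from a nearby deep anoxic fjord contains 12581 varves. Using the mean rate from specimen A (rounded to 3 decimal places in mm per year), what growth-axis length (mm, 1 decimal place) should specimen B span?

Specimen A: adjusted count: 23219 − 16 + 4 = 23207 varves.
A: 827.3 mm over 23207 years gives 827.3 / 23207 ≈ 0.036 mm/yr.
Length of B = 0.036 × 12581 = 452.9 mm.

452.9 mm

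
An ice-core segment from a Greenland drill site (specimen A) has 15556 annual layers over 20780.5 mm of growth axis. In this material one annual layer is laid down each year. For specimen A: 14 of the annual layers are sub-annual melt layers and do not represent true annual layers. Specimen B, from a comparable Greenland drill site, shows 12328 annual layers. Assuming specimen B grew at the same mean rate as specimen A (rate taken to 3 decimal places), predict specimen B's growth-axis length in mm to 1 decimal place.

16482.5 mm

Specimen A: after corrections the count is 15556 − 14 = 15542 annual layers.
A: 20780.5 mm over 15542 years gives 20780.5 / 15542 ≈ 1.337 mm/yr.
B's length ≈ 1.337 × 12328 = 16482.5 mm.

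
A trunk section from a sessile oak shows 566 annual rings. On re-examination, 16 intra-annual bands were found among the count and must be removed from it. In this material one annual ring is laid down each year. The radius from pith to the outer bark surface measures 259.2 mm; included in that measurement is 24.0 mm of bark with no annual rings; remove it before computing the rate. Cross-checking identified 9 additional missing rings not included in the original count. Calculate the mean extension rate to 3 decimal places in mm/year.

0.421 mm/year

True annual ring count = 566 − 16 + 9 = 559.
Net length = 259.2 − 24.0 = 235.2 mm.
Mean rate = 235.2 mm / 559 years ≈ 0.421 mm/year.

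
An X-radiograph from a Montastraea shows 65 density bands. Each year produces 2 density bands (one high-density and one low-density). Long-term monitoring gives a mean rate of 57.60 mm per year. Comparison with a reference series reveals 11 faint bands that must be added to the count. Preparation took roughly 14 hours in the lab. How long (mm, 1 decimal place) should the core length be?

Adjusted count: 65 + 11 = 76 density bands.
With 2 density bands per year, 76 / 2 = 38 years.
Length ≈ 57.60 × 38 = 2188.8 mm.

2188.8 mm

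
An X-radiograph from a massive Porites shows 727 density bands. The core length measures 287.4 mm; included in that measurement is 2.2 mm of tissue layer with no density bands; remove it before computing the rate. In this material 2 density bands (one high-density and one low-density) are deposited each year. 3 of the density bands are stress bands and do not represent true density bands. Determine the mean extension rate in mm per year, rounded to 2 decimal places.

Adjusted count: 727 − 3 = 724 density bands.
724 density bands at 2 per year is 724 / 2 = 362 years.
The growth record spans 287.4 − 2.2 = 285.2 mm.
Mean rate = 285.2 mm / 362 years ≈ 0.79 mm per year.

0.79 mm per year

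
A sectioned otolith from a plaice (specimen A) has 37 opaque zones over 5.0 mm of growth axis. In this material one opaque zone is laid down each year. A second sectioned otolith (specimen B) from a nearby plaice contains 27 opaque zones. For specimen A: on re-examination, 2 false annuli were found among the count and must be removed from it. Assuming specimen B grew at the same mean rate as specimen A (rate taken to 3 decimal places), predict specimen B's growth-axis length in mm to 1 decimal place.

Specimen A: correcting the raw count gives 37 − 2 = 35 true opaque zones.
A: Mean rate = 5.0 mm / 35 years ≈ 0.143 mm per year.
B's length ≈ 0.143 × 27 = 3.9 mm.

3.9 mm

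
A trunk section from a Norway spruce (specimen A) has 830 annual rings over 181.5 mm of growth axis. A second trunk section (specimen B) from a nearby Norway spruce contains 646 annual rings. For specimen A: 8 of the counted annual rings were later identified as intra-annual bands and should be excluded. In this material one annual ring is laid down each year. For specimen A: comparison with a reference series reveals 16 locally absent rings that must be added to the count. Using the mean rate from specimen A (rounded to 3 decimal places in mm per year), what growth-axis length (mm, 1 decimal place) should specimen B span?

140.2 mm

Specimen A: correcting the raw count gives 830 − 8 + 16 = 838 true annual rings.
A: Mean rate = 181.5 mm / 838 years ≈ 0.217 mm/year.
For B, 0.217 mm/year × 646 years = 140.2 mm.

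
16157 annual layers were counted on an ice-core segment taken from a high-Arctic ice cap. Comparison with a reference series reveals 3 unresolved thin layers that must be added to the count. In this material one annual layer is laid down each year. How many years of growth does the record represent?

True annual layer count = 16157 + 3 = 16160.
At one annual layer per year, that is 16160 years.

16160 years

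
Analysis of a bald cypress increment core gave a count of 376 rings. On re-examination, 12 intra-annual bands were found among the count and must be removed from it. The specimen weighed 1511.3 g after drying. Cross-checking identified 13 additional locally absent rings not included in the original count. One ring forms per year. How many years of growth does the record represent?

After corrections the count is 376 − 12 + 13 = 377 rings.
With a one-to-one ring periodicity this is 377 years.

377 yr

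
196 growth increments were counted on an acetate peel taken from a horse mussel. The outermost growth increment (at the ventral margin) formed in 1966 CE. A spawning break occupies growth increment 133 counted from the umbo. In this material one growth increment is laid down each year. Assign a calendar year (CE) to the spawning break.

1903 CE

The spawning break sits at growth increment 133 from the umbo, so 196 − 133 = 63 growth increments formed after it.
1966 − 63 = 1903 CE.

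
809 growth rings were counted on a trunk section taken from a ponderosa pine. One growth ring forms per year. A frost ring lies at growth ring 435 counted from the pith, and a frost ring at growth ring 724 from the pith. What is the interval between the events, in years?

289 years

724 − 435 = 289 growth rings lie between the two events.
One growth ring per year makes the interval 289 years.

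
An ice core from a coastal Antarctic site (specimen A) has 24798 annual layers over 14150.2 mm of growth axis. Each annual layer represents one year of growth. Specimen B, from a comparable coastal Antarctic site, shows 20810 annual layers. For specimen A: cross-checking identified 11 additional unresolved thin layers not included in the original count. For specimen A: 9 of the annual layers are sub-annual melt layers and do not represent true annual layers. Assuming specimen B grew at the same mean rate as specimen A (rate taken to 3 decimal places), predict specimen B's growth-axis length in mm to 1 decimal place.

Specimen A: true annual layer count = 24798 − 9 + 11 = 24800.
A: Mean rate = 14150.2 mm / 24800 years ≈ 0.571 mm/yr.
For B, 0.571 mm/year × 20810 years = 11882.5 mm.

11882.5 mm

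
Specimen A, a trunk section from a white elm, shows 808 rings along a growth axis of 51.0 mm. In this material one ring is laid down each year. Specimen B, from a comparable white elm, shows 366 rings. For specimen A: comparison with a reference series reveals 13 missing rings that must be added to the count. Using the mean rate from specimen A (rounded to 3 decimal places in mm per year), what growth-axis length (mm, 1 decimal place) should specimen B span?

Specimen A: correcting the raw count gives 808 + 13 = 821 true rings.
A: 51.0 mm over 821 years gives 51.0 / 821 ≈ 0.062 mm/year.
For B, 0.062 mm/year × 366 years = 22.7 mm.

22.7 mm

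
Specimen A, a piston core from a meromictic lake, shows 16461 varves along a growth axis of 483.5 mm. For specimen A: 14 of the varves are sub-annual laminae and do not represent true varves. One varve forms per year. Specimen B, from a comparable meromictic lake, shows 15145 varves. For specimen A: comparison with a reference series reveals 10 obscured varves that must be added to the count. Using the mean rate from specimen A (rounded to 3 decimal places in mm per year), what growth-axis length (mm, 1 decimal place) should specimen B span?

Specimen A: correcting the raw count gives 16461 − 14 + 10 = 16457 true varves.
A: 483.5 mm over 16457 years gives 483.5 / 16457 ≈ 0.029 mm/year.
For B, 0.029 mm/year × 15145 years = 439.2 mm.

439.2 mm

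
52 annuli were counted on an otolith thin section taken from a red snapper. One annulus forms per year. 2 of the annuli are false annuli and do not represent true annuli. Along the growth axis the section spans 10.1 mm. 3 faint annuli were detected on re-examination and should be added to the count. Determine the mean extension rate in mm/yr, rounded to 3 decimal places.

0.191 mm/yr

Correcting the raw count gives 52 − 2 + 3 = 53 true annuli.
10.1 mm over 53 years gives 10.1 / 53 ≈ 0.191 mm/yr.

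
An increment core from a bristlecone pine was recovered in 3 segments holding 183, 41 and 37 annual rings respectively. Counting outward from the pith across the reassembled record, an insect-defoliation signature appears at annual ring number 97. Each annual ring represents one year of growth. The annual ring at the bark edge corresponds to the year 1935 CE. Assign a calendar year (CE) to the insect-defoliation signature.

Total annual rings = 183 + 41 + 37 = 261.
Between annual ring 97 and the bark edge there are 261 − 97 = 164 annual rings.
1935 − 164 = 1771 CE.

1771 CE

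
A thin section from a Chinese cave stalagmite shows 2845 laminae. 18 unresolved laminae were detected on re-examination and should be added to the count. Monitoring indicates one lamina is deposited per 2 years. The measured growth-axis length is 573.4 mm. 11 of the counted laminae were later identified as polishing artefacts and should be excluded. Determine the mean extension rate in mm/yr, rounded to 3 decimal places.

True lamina count = 2845 − 11 + 18 = 2852.
At 2 years per lamina, 2852 × 2 = 5704 years.
Mean rate = 573.4 mm / 5704 years ≈ 0.101 mm/yr.

0.101 mm/yr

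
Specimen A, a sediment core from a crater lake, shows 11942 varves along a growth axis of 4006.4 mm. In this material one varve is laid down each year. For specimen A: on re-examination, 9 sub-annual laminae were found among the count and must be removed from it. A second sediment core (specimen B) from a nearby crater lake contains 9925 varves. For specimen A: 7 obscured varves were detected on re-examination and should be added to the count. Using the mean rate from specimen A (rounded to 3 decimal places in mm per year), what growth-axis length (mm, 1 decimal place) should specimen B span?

Specimen A: correcting the raw count gives 11942 − 9 + 7 = 11940 true varves.
A: 4006.4 mm over 11940 years gives 4006.4 / 11940 ≈ 0.336 mm per year.
For B, 0.336 mm/year × 9925 years = 3334.8 mm.

3334.8 mm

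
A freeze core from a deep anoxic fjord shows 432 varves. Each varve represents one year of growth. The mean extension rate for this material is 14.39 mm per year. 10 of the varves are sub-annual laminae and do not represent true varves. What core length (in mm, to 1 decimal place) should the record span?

True varve count = 432 − 10 = 422.
Predicted length = 14.39 mm/year × 422 years = 6072.6 mm.

6072.6 mm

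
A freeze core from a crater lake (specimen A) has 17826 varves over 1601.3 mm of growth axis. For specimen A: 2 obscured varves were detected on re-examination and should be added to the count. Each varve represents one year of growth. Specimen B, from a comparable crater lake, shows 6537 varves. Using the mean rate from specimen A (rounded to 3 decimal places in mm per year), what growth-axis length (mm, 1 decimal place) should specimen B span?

588.3 mm

Specimen A: after corrections the count is 17826 + 2 = 17828 varves.
A: 1601.3 mm over 17828 years gives 1601.3 / 17828 ≈ 0.090 mm/yr.
Length of B = 0.090 × 6537 = 588.3 mm.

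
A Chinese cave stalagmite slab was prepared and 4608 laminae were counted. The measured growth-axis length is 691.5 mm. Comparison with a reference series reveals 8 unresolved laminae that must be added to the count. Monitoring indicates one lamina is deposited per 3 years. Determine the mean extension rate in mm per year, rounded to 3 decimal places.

Adjusted count: 4608 + 8 = 4616 laminae.
Multiplying by 3 years per lamina: 4616 × 3 = 13848 years.
Extension rate ≈ 691.5 / 13848 = 0.050 mm per year.

0.050 mm per year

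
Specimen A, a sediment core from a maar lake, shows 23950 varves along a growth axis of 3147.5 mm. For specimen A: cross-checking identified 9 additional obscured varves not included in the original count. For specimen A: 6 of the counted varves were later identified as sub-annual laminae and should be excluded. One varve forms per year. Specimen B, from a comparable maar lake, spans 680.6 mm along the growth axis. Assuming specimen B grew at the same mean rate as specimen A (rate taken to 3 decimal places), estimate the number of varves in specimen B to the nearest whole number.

Specimen A: adjusted count: 23950 − 6 + 9 = 23953 varves.
A: 3147.5 mm over 23953 years gives 3147.5 / 23953 ≈ 0.131 mm/year.
Specimen B: 680.6 mm / 0.131 mm per year = 5195.42 years ≈ 5195 varves.

5195 varves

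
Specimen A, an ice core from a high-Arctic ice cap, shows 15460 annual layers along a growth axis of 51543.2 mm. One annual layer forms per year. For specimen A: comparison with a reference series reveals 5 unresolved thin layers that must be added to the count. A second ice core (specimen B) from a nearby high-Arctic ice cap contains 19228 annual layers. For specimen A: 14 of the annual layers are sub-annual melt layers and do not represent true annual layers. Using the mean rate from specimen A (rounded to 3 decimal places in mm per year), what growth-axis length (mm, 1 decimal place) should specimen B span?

64144.6 mm

Specimen A: true annual layer count = 15460 − 14 + 5 = 15451.
A: Extension rate ≈ 51543.2 / 15451 = 3.336 mm per year.
Length of B = 3.336 × 19228 = 64144.6 mm.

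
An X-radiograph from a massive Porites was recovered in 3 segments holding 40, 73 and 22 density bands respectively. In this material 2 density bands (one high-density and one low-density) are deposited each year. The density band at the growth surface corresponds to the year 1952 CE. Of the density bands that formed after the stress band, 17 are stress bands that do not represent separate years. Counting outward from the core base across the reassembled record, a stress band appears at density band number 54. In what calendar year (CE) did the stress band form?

1920 CE

Total density bands = 40 + 73 + 22 = 135.
Between density band 54 and the growth surface there are 135 − 54 = 81 density bands.
Removing the 17 false density bands leaves 81 − 17 = 64 true density bands beyond the stress band.
With 2 density bands per year, 64 / 2 = 32 years.
Counting back 32 years from 1952 CE places the stress band in 1952 − 32 = 1920 CE.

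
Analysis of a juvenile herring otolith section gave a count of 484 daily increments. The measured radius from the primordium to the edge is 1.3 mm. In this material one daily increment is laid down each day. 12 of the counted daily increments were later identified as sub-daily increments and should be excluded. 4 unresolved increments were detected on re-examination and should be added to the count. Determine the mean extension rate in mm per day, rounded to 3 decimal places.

True daily increment count = 484 − 12 + 4 = 476.
1.3 mm over 476 days gives 1.3 / 476 ≈ 0.003 mm per day.

0.003 mm per day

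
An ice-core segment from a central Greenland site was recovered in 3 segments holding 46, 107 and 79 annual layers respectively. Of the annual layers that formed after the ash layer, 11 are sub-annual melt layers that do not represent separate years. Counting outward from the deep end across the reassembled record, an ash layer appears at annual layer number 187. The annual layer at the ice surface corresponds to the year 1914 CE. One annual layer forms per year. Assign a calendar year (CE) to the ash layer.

1880 CE

Total annual layers = 46 + 107 + 79 = 232.
232 − 187 = 45 annual layers lie beyond the ash layer toward the ice surface.
Removing the 11 false annual layers leaves 45 − 11 = 34 true annual layers beyond the ash layer.
Counting back 34 years from 1914 CE places the ash layer in 1914 − 34 = 1880 CE.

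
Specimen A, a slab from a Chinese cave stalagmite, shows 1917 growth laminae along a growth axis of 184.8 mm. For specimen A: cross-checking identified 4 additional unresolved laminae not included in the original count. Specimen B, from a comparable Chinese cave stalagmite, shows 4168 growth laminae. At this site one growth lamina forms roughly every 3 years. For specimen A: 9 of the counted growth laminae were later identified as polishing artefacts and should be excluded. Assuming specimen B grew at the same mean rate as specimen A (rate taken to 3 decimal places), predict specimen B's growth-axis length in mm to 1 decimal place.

400.1 mm

Specimen A: true growth lamina count = 1917 − 9 + 4 = 1912.
Specimen A: multiplying by 3 years per growth lamina: 1912 × 3 = 5736 years.
A: Extension rate ≈ 184.8 / 5736 = 0.032 mm per year.
Specimen B: 4168 growth laminae at 3 years each span 4168 × 3 = 12504 years. Length of B = 0.032 × 12504 = 400.1 mm.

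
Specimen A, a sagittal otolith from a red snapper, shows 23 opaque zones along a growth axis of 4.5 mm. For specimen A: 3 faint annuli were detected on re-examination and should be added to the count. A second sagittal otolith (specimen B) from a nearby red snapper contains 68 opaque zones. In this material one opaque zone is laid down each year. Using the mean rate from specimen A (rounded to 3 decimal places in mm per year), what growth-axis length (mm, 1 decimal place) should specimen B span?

11.8 mm

Specimen A: correcting the raw count gives 23 + 3 = 26 true opaque zones.
A: Extension rate ≈ 4.5 / 26 = 0.173 mm/year.
B's length ≈ 0.173 × 68 = 11.8 mm.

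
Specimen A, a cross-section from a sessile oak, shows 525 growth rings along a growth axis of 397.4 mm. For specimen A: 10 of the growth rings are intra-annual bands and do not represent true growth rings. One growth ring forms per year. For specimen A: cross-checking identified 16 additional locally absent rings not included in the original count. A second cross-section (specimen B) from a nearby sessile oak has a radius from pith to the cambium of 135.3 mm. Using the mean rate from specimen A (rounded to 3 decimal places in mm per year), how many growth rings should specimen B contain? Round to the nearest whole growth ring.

Specimen A: after corrections the count is 525 − 10 + 16 = 531 growth rings.
A: 397.4 mm over 531 years gives 397.4 / 531 ≈ 0.748 mm/yr.
B spans 135.3 / 0.748 = 180.88 years ≈ 181 growth rings.

181 growth rings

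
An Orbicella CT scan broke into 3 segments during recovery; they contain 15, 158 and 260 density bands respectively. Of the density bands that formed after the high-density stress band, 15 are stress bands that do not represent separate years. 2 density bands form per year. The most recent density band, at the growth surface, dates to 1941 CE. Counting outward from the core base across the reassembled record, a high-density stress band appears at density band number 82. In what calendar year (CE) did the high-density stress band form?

Total density bands = 15 + 158 + 260 = 433.
Between density band 82 and the growth surface there are 433 − 82 = 351 density bands.
351 − 15 false = 336 true density bands after the high-density stress band.
With 2 density bands per year, 336 / 2 = 168 years.
The density band at the growth surface is 1941 CE, so the high-density stress band dates to 1941 − 168 = 1773 CE.

1773 CE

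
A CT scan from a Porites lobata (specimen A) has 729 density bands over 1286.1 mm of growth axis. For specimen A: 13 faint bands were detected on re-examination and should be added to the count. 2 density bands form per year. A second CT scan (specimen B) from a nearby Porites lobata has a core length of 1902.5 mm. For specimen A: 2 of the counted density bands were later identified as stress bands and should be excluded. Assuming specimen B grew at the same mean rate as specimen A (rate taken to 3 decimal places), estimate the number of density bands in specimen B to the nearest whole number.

Specimen A: adjusted count: 729 − 2 + 13 = 740 density bands.
Specimen A: dividing by 2 density bands per year: 740 / 2 = 370 years.
A: Mean rate = 1286.1 mm / 370 years ≈ 3.476 mm/year.
For B, 1902.5 / 3.476 = 547.32 years; at 2 density bands per year that is 547.32 × 2 ≈ 1095 density bands.

1095 density bands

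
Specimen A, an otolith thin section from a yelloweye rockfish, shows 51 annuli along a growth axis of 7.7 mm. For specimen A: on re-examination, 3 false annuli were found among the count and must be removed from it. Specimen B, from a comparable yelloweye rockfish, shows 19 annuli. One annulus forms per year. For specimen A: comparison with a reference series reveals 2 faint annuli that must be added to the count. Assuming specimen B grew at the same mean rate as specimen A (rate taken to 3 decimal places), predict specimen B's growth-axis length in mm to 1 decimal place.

Specimen A: after corrections the count is 51 − 3 + 2 = 50 annuli.
A: Mean rate = 7.7 mm / 50 years ≈ 0.154 mm/year.
Length of B = 0.154 × 19 = 2.9 mm.

2.9 mm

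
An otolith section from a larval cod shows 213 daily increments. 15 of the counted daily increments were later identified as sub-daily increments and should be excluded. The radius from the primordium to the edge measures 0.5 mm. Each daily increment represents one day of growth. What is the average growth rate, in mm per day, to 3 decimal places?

After corrections the count is 213 − 15 = 198 daily increments.
Mean rate = 0.5 mm / 198 days ≈ 0.003 mm per day.

0.003 mm per day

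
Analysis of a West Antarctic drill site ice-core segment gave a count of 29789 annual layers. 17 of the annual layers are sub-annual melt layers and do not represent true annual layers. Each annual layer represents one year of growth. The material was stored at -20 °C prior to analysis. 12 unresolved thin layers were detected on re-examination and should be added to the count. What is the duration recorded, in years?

True annual layer count = 29789 − 17 + 12 = 29784.
One annual layer per year makes the duration 29784 years.

29784 years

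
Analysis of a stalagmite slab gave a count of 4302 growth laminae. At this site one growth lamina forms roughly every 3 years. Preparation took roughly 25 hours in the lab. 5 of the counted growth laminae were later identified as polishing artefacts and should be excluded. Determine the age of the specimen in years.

12891 years

True growth lamina count = 4302 − 5 = 4297.
Multiplying by 3 years per growth lamina: 4297 × 3 = 12891 years.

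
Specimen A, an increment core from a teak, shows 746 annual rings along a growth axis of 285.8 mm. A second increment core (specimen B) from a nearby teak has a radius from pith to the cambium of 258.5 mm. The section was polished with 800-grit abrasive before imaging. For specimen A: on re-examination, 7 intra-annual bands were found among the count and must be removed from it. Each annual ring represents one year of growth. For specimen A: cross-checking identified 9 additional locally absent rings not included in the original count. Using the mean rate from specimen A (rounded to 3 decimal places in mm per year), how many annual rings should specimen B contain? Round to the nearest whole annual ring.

Specimen A: correcting the raw count gives 746 − 7 + 9 = 748 true annual rings.
A: Mean rate = 285.8 mm / 748 years ≈ 0.382 mm/year.
B spans 258.5 / 0.382 = 676.70 years ≈ 677 annual rings.

677 annual rings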